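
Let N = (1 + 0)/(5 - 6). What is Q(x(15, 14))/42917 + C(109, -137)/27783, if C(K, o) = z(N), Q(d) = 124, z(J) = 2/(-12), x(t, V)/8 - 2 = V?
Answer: 2946805/1022025438 ≈ 0.0028833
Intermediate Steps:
x(t, V) = 16 + 8*V
N = -1 (N = 1/(-1) = 1*(-1) = -1)
z(J) = -⅙ (z(J) = 2*(-1/12) = -⅙)
C(K, o) = -⅙
Q(x(15, 14))/42917 + C(109, -137)/27783 = 124/42917 - ⅙/27783 = 124*(1/42917) - ⅙*1/27783 = 124/42917 - 1/166698 = 2946805/1022025438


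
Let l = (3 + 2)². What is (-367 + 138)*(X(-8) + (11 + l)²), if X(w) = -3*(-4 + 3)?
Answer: -297471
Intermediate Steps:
l = 25 (l = 5² = 25)
X(w) = 3 (X(w) = -3*(-1) = 3)
(-367 + 138)*(X(-8) + (11 + l)²) = (-367 + 138)*(3 + (11 + 25)²) = -229*(3 + 36²) = -229*(3 + 1296) = -229*1299 = -297471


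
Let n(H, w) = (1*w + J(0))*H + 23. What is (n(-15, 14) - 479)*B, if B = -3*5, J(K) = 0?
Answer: 9990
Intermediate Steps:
B = -15
n(H, w) = 23 + H*w (n(H, w) = (1*w + 0)*H + 23 = (w + 0)*H + 23 = w*H + 23 = H*w + 23 = 23 + H*w)
(n(-15, 14) - 479)*B = ((23 - 15*14) - 479)*(-15) = ((23 - 210) - 479)*(-15) = (-187 - 479)*(-15) = -666*(-15) = 9990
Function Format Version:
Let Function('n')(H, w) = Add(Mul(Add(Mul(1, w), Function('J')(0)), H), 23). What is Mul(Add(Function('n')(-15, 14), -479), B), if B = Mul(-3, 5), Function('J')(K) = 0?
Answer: 9990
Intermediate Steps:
B = -15
Function('n')(H, w) = Add(23, Mul(H, w)) (Function('n')(H, w) = Add(Mul(Add(Mul(1, w), 0), H), 23) = Add(Mul(Add(w, 0), H), 23) = Add(Mul(w, H), 23) = Add(Mul(H, w), 23) = Add(23, Mul(H, w)))
Mul(Add(Function('n')(-15, 14), -479), B) = Mul(Add(Add(23, Mul(-15, 14)), -479), -15) = Mul(Add(Add(23, -210), -479), -15) = Mul(Add(-187, -479), -15) = Mul(-666, -15) = 9990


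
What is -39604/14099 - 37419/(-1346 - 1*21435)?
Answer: -374648243/321189319 ≈ -1.1664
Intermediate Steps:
-39604/14099 - 37419/(-1346 - 1*21435) = -39604*1/14099 - 37419/(-1346 - 21435) = -39604/14099 - 37419/(-22781) = -39604/14099 - 37419*(-1/22781) = -39604/14099 + 37419/22781 = -374648243/321189319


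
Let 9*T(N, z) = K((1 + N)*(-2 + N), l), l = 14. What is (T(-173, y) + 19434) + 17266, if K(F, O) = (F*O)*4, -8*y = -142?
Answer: 2015900/9 ≈ 2.2399e+5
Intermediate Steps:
y = 71/4 (y = -1/8*(-142) = 71/4 ≈ 17.750)
K(F, O) = 4*F*O
T(N, z) = 56*(1 + N)*(-2 + N)/9 (T(N, z) = (4*((1 + N)*(-2 + N))*14)/9 = (56*(1 + N)*(-2 + N))/9 = 56*(1 + N)*(-2 + N)/9)
(T(-173, y) + 19434) + 17266 = ((-112/9 - 56/9*(-173) + (56/9)*(-173)**2) + 19434) + 17266 = ((-112/9 + 9688/9 + (56/9)*29929) + 19434) + 17266 = ((-112/9 + 9688/9 + 1676024/9) + 19434) + 17266 = (1685600/9 + 19434) + 17266 = 1860506/9 + 17266 = 2015900/9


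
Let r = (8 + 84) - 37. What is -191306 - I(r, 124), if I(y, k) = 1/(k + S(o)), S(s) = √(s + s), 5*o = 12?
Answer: -3675753639/19214 + √30/38428 ≈ -1.9131e+5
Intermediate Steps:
o = 12/5 (o = (⅕)*12 = 12/5 ≈ 2.4000)
r = 55 (r = 92 - 37 = 55)
S(s) = √2*√s (S(s) = √(2*s) = √2*√s)
I(y, k) = 1/(k + 2*√30/5) (I(y, k) = 1/(k + √2*√(12/5)) = 1/(k + √2*(2*√15/5)) = 1/(k + 2*√30/5))
-191306 - I(r, 124) = -191306 - 5/(2*√30 + 5*124) = -191306 - 5/(2*√30 + 620) = -191306 - 5/(620 + 2*√30)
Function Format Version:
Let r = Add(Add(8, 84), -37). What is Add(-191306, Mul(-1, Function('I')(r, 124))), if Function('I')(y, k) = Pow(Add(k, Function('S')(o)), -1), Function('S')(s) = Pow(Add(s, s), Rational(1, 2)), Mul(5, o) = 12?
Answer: Add(Rational(-3675753639, 19214), Mul(Rational(1, 38428), Pow(30, Rational(1, 2)))) ≈ -1.9131e+5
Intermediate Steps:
o = Rational(12, 5) (o = Mul(Rational(1, 5), 12) = Rational(12, 5) ≈ 2.4000)
r = 55 (r = Add(92, -37) = 55)
Function('S')(s) = Mul(Pow(2, Rational(1, 2)), Pow(s, Rational(1, 2))) (Function('S')(s) = Pow(Mul(2, s), Rational(1, 2)) = Mul(Pow(2, Rational(1, 2)), Pow(s, Rational(1, 2))))
Function('I')(y, k) = Pow(Add(k, Mul(Rational(2, 5), Pow(30, Rational(1, 2)))), -1) (Function('I')(y, k) = Pow(Add(k, Mul(Pow(2, Rational(1, 2)), Pow(Rational(12, 5), Rational(1, 2)))), -1) = Pow(Add(k, Mul(Pow(2, Rational(1, 2)), Mul(Rational(2, 5), Pow(15, Rational(1, 2))))), -1) = Pow(Add(k, Mul(Rational(2, 5), Pow(30, Rational(1, 2)))), -1))
Add(-191306, Mul(-1, Function('I')(r, 124))) = Add(-191306, Mul(-1, Mul(5, Pow(Add(Mul(2, Pow(30, Rational(1, 2))), Mul(5, 124)), -1)))) = Add(-191306, Mul(-1, Mul(5, Pow(Add(Mul(2, Pow(30, Rational(1, 2))), 620), -1)))) = Add(-191306, Mul(-1, Mul(5, Pow(Add(620, Mul(2, Pow(30, Rational(1, 2)))), -1)))) = Add(-191306, Mul(-5, Pow(Add(620, Mul(2, Pow(30, Rational(1, 2)))), -1)))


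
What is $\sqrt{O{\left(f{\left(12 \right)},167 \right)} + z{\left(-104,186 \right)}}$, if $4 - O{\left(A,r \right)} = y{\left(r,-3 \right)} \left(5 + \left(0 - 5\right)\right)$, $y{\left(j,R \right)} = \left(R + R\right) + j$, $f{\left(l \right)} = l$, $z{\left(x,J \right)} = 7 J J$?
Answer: $16 \sqrt{946} \approx 492.11$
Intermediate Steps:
$z{\left(x,J \right)} = 7 J^{2}$
$y{\left(j,R \right)} = j + 2 R$ ($y{\left(j,R \right)} = 2 R + j = j + 2 R$)
$O{\left(A,r \right)} = 4$ ($O{\left(A,r \right)} = 4 - \left(r + 2 \left(-3\right)\right) \left(5 + \left(0 - 5\right)\right) = 4 - \left(r - 6\right) \left(5 - 5\right) = 4 - \left(-6 + r\right) 0 = 4 - 0 = 4 + 0 = 4$)
$\sqrt{O{\left(f{\left(12 \right)},167 \right)} + z{\left(-104,186 \right)}} = \sqrt{4 + 7 \cdot 186^{2}} = \sqrt{4 + 7 \cdot 34596} = \sqrt{4 + 242172} = \sqrt{242176} = 16 \sqrt{946}$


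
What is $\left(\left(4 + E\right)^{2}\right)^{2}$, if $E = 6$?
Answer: $10000$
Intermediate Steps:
$\left(\left(4 + E\right)^{2}\right)^{2} = \left(\left(4 + 6\right)^{2}\right)^{2} = \left(10^{2}\right)^{2} = 100^{2} = 10000$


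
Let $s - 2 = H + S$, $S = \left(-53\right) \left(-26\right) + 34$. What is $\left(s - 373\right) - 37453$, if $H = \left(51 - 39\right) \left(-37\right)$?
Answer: $-36856$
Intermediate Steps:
$S = 1412$ ($S = 1378 + 34 = 1412$)
$H = -444$ ($H = 12 \left(-37\right) = -444$)
$s = 970$ ($s = 2 + \left(-444 + 1412\right) = 2 + 968 = 970$)
$\left(s - 373\right) - 37453 = \left(970 - 373\right) - 37453 = 597 - 37453 = -36856$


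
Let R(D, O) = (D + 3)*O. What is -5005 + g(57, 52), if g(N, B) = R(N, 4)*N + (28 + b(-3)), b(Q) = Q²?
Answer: 8712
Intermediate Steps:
R(D, O) = O*(3 + D) (R(D, O) = (3 + D)*O = O*(3 + D))
g(N, B) = 37 + N*(12 + 4*N) (g(N, B) = (4*(3 + N))*N + (28 + (-3)²) = (12 + 4*N)*N + (28 + 9) = N*(12 + 4*N) + 37 = 37 + N*(12 + 4*N))
-5005 + g(57, 52) = -5005 + (37 + 4*57*(3 + 57)) = -5005 + (37 + 4*57*60) = -5005 + (37 + 13680) = -5005 + 13717 = 8712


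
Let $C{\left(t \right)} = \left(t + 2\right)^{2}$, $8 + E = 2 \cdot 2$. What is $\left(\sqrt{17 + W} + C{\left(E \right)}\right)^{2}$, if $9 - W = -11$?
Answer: $\left(4 + \sqrt{37}\right)^{2} \approx 101.66$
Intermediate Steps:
$W = 20$ ($W = 9 - -11 = 9 + 11 = 20$)
$E = -4$ ($E = -8 + 2 \cdot 2 = -8 + 4 = -4$)
$C{\left(t \right)} = \left(2 + t\right)^{2}$
$\left(\sqrt{17 + W} + C{\left(E \right)}\right)^{2} = \left(\sqrt{17 + 20} + \left(2 - 4\right)^{2}\right)^{2} = \left(\sqrt{37} + \left(-2\right)^{2}\right)^{2} = \left(\sqrt{37} + 4\right)^{2} = \left(4 + \sqrt{37}\right)^{2}$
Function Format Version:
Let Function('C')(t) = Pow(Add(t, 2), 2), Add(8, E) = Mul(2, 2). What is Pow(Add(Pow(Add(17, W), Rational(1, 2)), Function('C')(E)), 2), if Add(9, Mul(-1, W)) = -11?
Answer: Pow(Add(4, Pow(37, Rational(1, 2))), 2) ≈ 101.66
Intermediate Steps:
W = 20 (W = Add(9, Mul(-1, -11)) = Add(9, 11) = 20)
E = -4 (E = Add(-8, Mul(2, 2)) = Add(-8, 4) = -4)
Function('C')(t) = Pow(Add(2, t), 2)
Pow(Add(Pow(Add(17, W), Rational(1, 2)), Function('C')(E)), 2) = Pow(Add(Pow(Add(17, 20), Rational(1, 2)), Pow(Add(2, -4), 2)), 2) = Pow(Add(Pow(37, Rational(1, 2)), Pow(-2, 2)), 2) = Pow(Add(Pow(37, Rational(1, 2)), 4), 2) = Pow(Add(4, Pow(37, Rational(1, 2))), 2)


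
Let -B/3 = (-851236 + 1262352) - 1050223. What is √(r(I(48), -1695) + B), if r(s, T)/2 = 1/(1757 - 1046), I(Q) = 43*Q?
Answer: √107694003407/237 ≈ 1384.7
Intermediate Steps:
r(s, T) = 2/711 (r(s, T) = 2/(1757 - 1046) = 2/711)
B = 1917321 (B = -3*((-851236 + 1262352) - 1050223) = -3*(411116 - 1050223) = -3*(-639107) = 1917321)
√(r(I(48), -1695) + B) = √(2/711 + 1917321) = √(1363215233/711) = √107694003407/237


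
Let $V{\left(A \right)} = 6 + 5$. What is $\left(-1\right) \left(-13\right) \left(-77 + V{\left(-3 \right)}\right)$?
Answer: $-858$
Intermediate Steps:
$V{\left(A \right)} = 11$
$\left(-1\right) \left(-13\right) \left(-77 + V{\left(-3 \right)}\right) = \left(-1\right) \left(-13\right) \left(-77 + 11\right) = 13 \left(-66\right) = -858$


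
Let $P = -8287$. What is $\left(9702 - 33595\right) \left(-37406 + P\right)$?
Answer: $1091742849$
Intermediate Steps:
$\left(9702 - 33595\right) \left(-37406 + P\right) = \left(9702 - 33595\right) \left(-37406 - 8287\right) = \left(-23893\right) \left(-45693\right) = 1091742849$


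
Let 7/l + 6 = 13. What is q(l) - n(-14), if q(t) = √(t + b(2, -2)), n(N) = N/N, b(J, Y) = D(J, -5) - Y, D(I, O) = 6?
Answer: 2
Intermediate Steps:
b(J, Y) = 6 - Y
l = 1 (l = 7/(-6 + 13) = 7/7 = 7*(⅐) = 1)
n(N) = 1
q(t) = √(8 + t) (q(t) = √(t + (6 - 1*(-2))) = √(t + (6 + 2)) = √(t + 8) = √(8 + t))
q(l) - n(-14) = √(8 + 1) - 1*1 = √9 - 1 = 3 - 1 = 2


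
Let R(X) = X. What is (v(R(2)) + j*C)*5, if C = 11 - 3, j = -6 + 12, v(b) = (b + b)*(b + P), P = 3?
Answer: 340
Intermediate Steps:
v(b) = 2*b*(3 + b) (v(b) = (b + b)*(b + 3) = (2*b)*(3 + b) = 2*b*(3 + b))
j = 6
C = 8
(v(R(2)) + j*C)*5 = (2*2*(3 + 2) + 6*8)*5 = (2*2*5 + 48)*5 = (20 + 48)*5 = 68*5 = 340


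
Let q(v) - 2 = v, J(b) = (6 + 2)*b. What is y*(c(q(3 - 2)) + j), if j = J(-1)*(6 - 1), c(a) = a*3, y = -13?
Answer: 403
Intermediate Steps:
J(b) = 8*b
q(v) = 2 + v
c(a) = 3*a
j = -40 (j = (8*(-1))*(6 - 1) = -8*5 = -40)
y*(c(q(3 - 2)) + j) = -13*(3*(2 + (3 - 2)) - 40) = -13*(3*(2 + 1) - 40) = -13*(3*3 - 40) = -13*(9 - 40) = -13*(-31) = 403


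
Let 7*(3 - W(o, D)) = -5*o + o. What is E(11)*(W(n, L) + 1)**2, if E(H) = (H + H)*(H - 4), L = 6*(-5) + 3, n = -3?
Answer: 5632/7 ≈ 804.57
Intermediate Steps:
L = -27 (L = -30 + 3 = -27)
W(o, D) = 3 + 4*o/7 (W(o, D) = 3 - (-5*o + o)/7 = 3 - (-4)*o/7 = 3 + 4*o/7)
E(H) = 2*H*(-4 + H) (E(H) = (2*H)*(-4 + H) = 2*H*(-4 + H))
E(11)*(W(n, L) + 1)**2 = (2*11*(-4 + 11))*((3 + (4/7)*(-3)) + 1)**2 = (2*11*7)*((3 - 12/7) + 1)**2 = 154*(9/7 + 1)**2 = 154*(16/7)**2 = 154*(256/49) = 5632/7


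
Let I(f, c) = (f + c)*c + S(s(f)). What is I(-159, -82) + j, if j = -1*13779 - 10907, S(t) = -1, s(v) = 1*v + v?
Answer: -4925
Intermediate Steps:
s(v) = 2*v (s(v) = v + v = 2*v)
j = -24686 (j = -13779 - 10907 = -24686)
I(f, c) = -1 + c*(c + f) (I(f, c) = (f + c)*c - 1 = (c + f)*c - 1 = c*(c + f) - 1 = -1 + c*(c + f))
I(-159, -82) + j = (-1 + (-82)² - 82*(-159)) - 24686 = (-1 + 6724 + 13038) - 24686 = 19761 - 24686 = -4925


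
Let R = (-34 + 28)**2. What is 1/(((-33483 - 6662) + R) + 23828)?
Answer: -1/16281 ≈ -6.1421e-5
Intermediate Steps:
R = 36 (R = (-6)**2 = 36)
1/(((-33483 - 6662) + R) + 23828) = 1/(((-33483 - 6662) + 36) + 23828) = 1/((-40145 + 36) + 23828) = 1/(-40109 + 23828) = 1/(-16281) = -1/16281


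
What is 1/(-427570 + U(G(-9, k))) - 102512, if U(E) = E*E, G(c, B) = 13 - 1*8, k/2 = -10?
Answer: -43828493041/427545 ≈ -1.0251e+5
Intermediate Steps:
k = -20 (k = 2*(-10) = -20)
G(c, B) = 5 (G(c, B) = 13 - 8 = 5)
U(E) = E²
1/(-427570 + U(G(-9, k))) - 102512 = 1/(-427570 + 5²) - 102512 = 1/(-427570 + 25) - 102512 = 1/(-427545) - 102512 = -1/427545 - 102512 = -43828493041/427545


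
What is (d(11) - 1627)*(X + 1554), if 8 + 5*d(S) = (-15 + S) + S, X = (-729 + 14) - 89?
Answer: -1220400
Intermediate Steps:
X = -804 (X = -715 - 89 = -804)
d(S) = -23/5 + 2*S/5 (d(S) = -8/5 + ((-15 + S) + S)/5 = -8/5 + (-15 + 2*S)/5 = -8/5 + (-3 + 2*S/5) = -23/5 + 2*S/5)
(d(11) - 1627)*(X + 1554) = ((-23/5 + (⅖)*11) - 1627)*(-804 + 1554) = ((-23/5 + 22/5) - 1627)*750 = (-⅕ - 1627)*750 = -8136/5*750 = -1220400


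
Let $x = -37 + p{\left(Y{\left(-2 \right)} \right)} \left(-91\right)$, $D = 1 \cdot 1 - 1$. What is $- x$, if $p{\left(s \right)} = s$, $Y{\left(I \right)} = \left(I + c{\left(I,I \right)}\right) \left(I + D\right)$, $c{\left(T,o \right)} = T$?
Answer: $765$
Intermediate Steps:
$D = 0$ ($D = 1 - 1 = 0$)
$Y{\left(I \right)} = 2 I^{2}$ ($Y{\left(I \right)} = \left(I + I\right) \left(I + 0\right) = 2 I I = 2 I^{2}$)
$x = -765$ ($x = -37 + 2 \left(-2\right)^{2} \left(-91\right) = -37 + 2 \cdot 4 \left(-91\right) = -37 + 8 \left(-91\right) = -37 - 728 = -765$)
$- x = \left(-1\right) \left(-765\right) = 765$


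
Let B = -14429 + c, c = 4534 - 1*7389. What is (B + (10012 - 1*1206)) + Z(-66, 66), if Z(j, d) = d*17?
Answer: -7356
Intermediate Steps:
c = -2855 (c = 4534 - 7389 = -2855)
B = -17284 (B = -14429 - 2855 = -17284)
Z(j, d) = 17*d
(B + (10012 - 1*1206)) + Z(-66, 66) = (-17284 + (10012 - 1*1206)) + 17*66 = (-17284 + (10012 - 1206)) + 1122 = (-17284 + 8806) + 1122 = -8478 + 1122 = -7356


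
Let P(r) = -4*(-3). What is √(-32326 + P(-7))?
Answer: I*√32314 ≈ 179.76*I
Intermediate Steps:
P(r) = 12
√(-32326 + P(-7)) = √(-32326 + 12) = √(-32314) = I*√32314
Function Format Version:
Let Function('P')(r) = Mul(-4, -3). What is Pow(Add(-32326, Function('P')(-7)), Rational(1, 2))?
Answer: Mul(I, Pow(32314, Rational(1, 2))) ≈ Mul(179.76, I)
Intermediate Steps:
Function('P')(r) = 12
Pow(Add(-32326, Function('P')(-7)), Rational(1, 2)) = Pow(Add(-32326, 12), Rational(1, 2)) = Pow(-32314, Rational(1, 2)) = Mul(I, Pow(32314, Rational(1, 2)))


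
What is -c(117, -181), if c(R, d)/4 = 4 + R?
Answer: -484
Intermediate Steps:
c(R, d) = 16 + 4*R (c(R, d) = 4*(4 + R) = 16 + 4*R)
-c(117, -181) = -(16 + 4*117) = -(16 + 468) = -1*484 = -484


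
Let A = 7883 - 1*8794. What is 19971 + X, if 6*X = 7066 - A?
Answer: 42601/2 ≈ 21301.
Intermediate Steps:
A = -911 (A = 7883 - 8794 = -911)
X = 2659/2 (X = (7066 - 1*(-911))/6 = (7066 + 911)/6 = (⅙)*7977 = 2659/2 ≈ 1329.5)
19971 + X = 19971 + 2659/2 = 42601/2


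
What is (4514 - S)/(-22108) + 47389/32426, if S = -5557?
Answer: 360556883/358437004 ≈ 1.0059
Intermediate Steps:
(4514 - S)/(-22108) + 47389/32426 = (4514 - 1*(-5557))/(-22108) + 47389/32426 = (4514 + 5557)*(-1/22108) + 47389*(1/32426) = 10071*(-1/22108) + 47389/32426 = -10071/22108 + 47389/32426 = 360556883/358437004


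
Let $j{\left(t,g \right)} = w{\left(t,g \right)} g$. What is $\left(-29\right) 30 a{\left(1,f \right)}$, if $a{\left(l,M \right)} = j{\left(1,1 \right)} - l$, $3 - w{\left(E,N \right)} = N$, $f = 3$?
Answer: $-870$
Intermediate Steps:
$w{\left(E,N \right)} = 3 - N$
$j{\left(t,g \right)} = g \left(3 - g\right)$ ($j{\left(t,g \right)} = \left(3 - g\right) g = g \left(3 - g\right)$)
$a{\left(l,M \right)} = 2 - l$ ($a{\left(l,M \right)} = 1 \left(3 - 1\right) - l = 1 \cdot 2 - l = 2 - l$)
$\left(-29\right) 30 a{\left(1,f \right)} = \left(-29\right) 30 \left(2 - 1\right) = - 870 \left(2 - 1\right) = \left(-870\right) 1 = -870$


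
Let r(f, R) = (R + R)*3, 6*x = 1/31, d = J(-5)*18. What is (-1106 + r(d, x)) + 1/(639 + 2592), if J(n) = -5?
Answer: -110774804/100161 ≈ -1106.0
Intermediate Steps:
d = -90 (d = -5*18 = -90)
x = 1/186 (x = (⅙)/31 = (⅙)*(1/31) = 1/186 ≈ 0.0053763)
r(f, R) = 6*R (r(f, R) = (2*R)*3 = 6*R)
(-1106 + r(d, x)) + 1/(639 + 2592) = (-1106 + 6*(1/186)) + 1/(639 + 2592) = (-1106 + 1/31) + 1/3231 = -34285/31 + 1/3231 = -110774804/100161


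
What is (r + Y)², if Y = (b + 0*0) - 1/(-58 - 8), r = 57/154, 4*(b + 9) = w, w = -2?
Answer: 17732521/213444 ≈ 83.078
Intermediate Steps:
b = -19/2 (b = -9 + (¼)*(-2) = -9 - ½ = -19/2 ≈ -9.5000)
r = 57/154 (r = 57*(1/154) = 57/154 ≈ 0.37013)
Y = -313/33 (Y = (-19/2 + 0*0) - 1/(-58 - 8) = (-19/2 + 0) - 1/(-66) = -19/2 - 1*(-1/66) = -19/2 + 1/66 = -313/33 ≈ -9.4848)
(r + Y)² = (57/154 - 313/33)² = (-4211/462)² = 17732521/213444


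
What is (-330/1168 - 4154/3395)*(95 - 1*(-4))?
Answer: -295624989/1982680 ≈ -149.10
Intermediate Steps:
(-330/1168 - 4154/3395)*(95 - 1*(-4)) = (-330*1/1168 - 4154*1/3395)*(95 + 4) = (-165/584 - 4154/3395)*99 = -2986111/1982680*99 = -295624989/1982680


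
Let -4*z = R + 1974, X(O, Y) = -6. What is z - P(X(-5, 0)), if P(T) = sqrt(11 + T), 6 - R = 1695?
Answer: -285/4 - sqrt(5) ≈ -73.486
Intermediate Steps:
R = -1689 (R = 6 - 1*1695 = 6 - 1695 = -1689)
z = -285/4 (z = -(-1689 + 1974)/4 = -1/4*285 = -285/4 ≈ -71.250)
z - P(X(-5, 0)) = -285/4 - sqrt(11 - 6) = -285/4 - sqrt(5)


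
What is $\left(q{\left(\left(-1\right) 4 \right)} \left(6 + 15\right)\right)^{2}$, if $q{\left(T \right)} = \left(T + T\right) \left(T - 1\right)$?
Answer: $705600$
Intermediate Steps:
$q{\left(T \right)} = 2 T \left(-1 + T\right)$
$\left(q{\left(\left(-1\right) 4 \right)} \left(6 + 15\right)\right)^{2} = \left(2 \left(\left(-1\right) 4\right) \left(-1 - 4\right) \left(6 + 15\right)\right)^{2} = \left(2 \left(-4\right) \left(-1 - 4\right) 21\right)^{2} = \left(2 \left(-4\right) \left(-5\right) 21\right)^{2} = \left(40 \cdot 21\right)^{2} = 840^{2} = 705600$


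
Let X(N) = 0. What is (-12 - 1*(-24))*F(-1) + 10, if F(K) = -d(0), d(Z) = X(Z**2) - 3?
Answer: 46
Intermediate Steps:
d(Z) = -3 (d(Z) = 0 - 3 = -3)
F(K) = 3 (F(K) = -1*(-3) = 3)
(-12 - 1*(-24))*F(-1) + 10 = (-12 - 1*(-24))*3 + 10 = (-12 + 24)*3 + 10 = 12*3 + 10 = 36 + 10 = 46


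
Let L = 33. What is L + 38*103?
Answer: 3947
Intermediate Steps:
L + 38*103 = 33 + 38*103 = 33 + 3914 = 3947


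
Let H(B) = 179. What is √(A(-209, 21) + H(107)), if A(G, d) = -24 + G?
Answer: 3*I*√6 ≈ 7.3485*I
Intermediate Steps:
√(A(-209, 21) + H(107)) = √((-24 - 209) + 179) = √(-233 + 179) = √(-54) = 3*I*√6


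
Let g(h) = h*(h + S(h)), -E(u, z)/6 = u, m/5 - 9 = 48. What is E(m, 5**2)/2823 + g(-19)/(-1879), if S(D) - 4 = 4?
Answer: -1267699/1768139 ≈ -0.71697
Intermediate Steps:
m = 285 (m = 45 + 5*48 = 45 + 240 = 285)
E(u, z) = -6*u
S(D) = 8 (S(D) = 4 + 4 = 8)
g(h) = h*(8 + h) (g(h) = h*(h + 8) = h*(8 + h))
E(m, 5**2)/2823 + g(-19)/(-1879) = -6*285/2823 - 19*(8 - 19)/(-1879) = -1710*1/2823 - 19*(-11)*(-1/1879) = -570/941 + 209*(-1/1879) = -570/941 - 209/1879 = -1267699/1768139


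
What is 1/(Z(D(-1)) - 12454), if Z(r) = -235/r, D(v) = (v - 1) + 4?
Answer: -2/25143 ≈ -7.9545e-5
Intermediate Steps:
D(v) = 3 + v (D(v) = (-1 + v) + 4 = 3 + v)
1/(Z(D(-1)) - 12454) = 1/(-235/(3 - 1) - 12454) = 1/(-235/2 - 12454) = 1/(-25143/2) = -2/25143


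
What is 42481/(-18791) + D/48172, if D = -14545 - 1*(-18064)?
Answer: -86098661/39356524 ≈ -2.1877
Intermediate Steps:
D = 3519 (D = -14545 + 18064 = 3519)
42481/(-18791) + D/48172 = 42481/(-18791) + 3519/48172 = 42481*(-1/18791) + 3519*(1/48172) = -1847/817 + 3519/48172 = -86098661/39356524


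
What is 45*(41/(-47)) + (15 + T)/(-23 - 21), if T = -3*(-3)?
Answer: -20577/517 ≈ -39.801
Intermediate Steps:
T = 9
45*(41/(-47)) + (15 + T)/(-23 - 21) = 45*(41/(-47)) + (15 + 9)/(-23 - 21) = 45*(41*(-1/47)) + 24/(-44) = 45*(-41/47) + 24*(-1/44) = -1845/47 - 6/11 = -20577/517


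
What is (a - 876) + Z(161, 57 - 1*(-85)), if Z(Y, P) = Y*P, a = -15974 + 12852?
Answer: 18864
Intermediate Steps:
a = -3122
Z(Y, P) = P*Y
(a - 876) + Z(161, 57 - 1*(-85)) = (-3122 - 876) + (57 - 1*(-85))*161 = -3998 + (57 + 85)*161 = -3998 + 142*161 = -3998 + 22862 = 18864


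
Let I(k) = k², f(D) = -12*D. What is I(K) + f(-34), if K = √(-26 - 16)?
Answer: 366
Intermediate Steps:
K = I*√42 (K = √(-42) = I*√42 ≈ 6.4807*I)
I(K) + f(-34) = (I*√42)² - 12*(-34) = -42 + 408 = 366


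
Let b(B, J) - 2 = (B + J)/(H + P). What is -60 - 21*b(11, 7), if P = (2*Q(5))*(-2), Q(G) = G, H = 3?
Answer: -1356/17 ≈ -79.765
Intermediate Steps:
P = -20 (P = (2*5)*(-2) = 10*(-2) = -20)
b(B, J) = 2 - B/17 - J/17 (b(B, J) = 2 + (B + J)/(3 - 20) = 2 + (B + J)/(-17) = 2 + (B + J)*(-1/17) = 2 + (-B/17 - J/17) = 2 - B/17 - J/17)
-60 - 21*b(11, 7) = -60 - 21*(2 - 1/17*11 - 1/17*7) = -60 - 21*(2 - 11/17 - 7/17) = -60 - 21*16/17 = -60 - 336/17 = -1356/17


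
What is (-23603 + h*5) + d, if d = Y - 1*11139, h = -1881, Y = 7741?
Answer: -36406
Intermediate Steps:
d = -3398 (d = 7741 - 1*11139 = 7741 - 11139 = -3398)
(-23603 + h*5) + d = (-23603 - 1881*5) - 3398 = (-23603 - 9405) - 3398 = -33008 - 3398 = -36406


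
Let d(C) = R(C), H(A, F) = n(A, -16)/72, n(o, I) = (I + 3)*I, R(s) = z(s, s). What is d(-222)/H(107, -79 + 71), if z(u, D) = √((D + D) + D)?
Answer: 27*I*√74/26 ≈ 8.9332*I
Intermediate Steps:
z(u, D) = √3*√D (z(u, D) = √(2*D + D) = √(3*D) = √3*√D)
R(s) = √3*√s
n(o, I) = I*(3 + I) (n(o, I) = (3 + I)*I = I*(3 + I))
H(A, F) = 26/9 (H(A, F) = -16*(3 - 16)/72 = -16*(-13)*(1/72) = 208*(1/72) = 26/9)
d(C) = √3*√C
d(-222)/H(107, -79 + 71) = (√3*√(-222))/(26/9) = (√3*(I*√222))*(9/26) = (3*I*√74)*(9/26) = 27*I*√74/26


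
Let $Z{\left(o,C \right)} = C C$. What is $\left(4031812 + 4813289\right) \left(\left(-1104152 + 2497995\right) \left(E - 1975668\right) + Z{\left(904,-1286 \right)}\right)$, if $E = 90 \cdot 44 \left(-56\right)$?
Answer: $-27091376650526942808$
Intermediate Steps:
$Z{\left(o,C \right)} = C^{2}$
$E = -221760$ ($E = 3960 \left(-56\right) = -221760$)
$\left(4031812 + 4813289\right) \left(\left(-1104152 + 2497995\right) \left(E - 1975668\right) + Z{\left(904,-1286 \right)}\right) = \left(4031812 + 4813289\right) \left(\left(-1104152 + 2497995\right) \left(-221760 - 1975668\right) + \left(-1286\right)^{2}\right) = 8845101 \left(1393843 \left(-2197428\right) + 1653796\right) = 8845101 \left(-3062869635804 + 1653796\right) = 8845101 \left(-3062867982008\right) = -27091376650526942808$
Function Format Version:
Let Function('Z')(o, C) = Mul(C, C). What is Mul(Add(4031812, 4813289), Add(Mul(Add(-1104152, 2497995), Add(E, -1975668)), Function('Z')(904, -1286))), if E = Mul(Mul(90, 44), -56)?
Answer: -27091376650526942808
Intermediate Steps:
Function('Z')(o, C) = Pow(C, 2)
E = -221760 (E = Mul(3960, -56) = -221760)
Mul(Add(4031812, 4813289), Add(Mul(Add(-1104152, 2497995), Add(E, -1975668)), Function('Z')(904, -1286))) = Mul(Add(4031812, 4813289), Add(Mul(Add(-1104152, 2497995), Add(-221760, -1975668)), Pow(-1286, 2))) = Mul(8845101, Add(Mul(1393843, -2197428), 1653796)) = Mul(8845101, Add(-3062869635804, 1653796)) = Mul(8845101, -3062867982008) = -27091376650526942808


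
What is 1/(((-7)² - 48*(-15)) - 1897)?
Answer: -1/1128 ≈ -0.00088653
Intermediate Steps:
1/(((-7)² - 48*(-15)) - 1897) = 1/((49 + 720) - 1897) = 1/(769 - 1897) = 1/(-1128) = -1/1128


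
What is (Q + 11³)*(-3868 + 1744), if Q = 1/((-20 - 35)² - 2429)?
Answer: -421230087/149 ≈ -2.8270e+6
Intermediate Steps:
Q = 1/596 (Q = 1/((-55)² - 2429) = 1/(3025 - 2429) = 1/596 ≈ 0.0016779)
(Q + 11³)*(-3868 + 1744) = (1/596 + 11³)*(-3868 + 1744) = (1/596 + 1331)*(-2124) = (793277/596)*(-2124) = -421230087/149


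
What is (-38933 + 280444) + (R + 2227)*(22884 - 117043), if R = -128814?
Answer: 11919546844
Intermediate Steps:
(-38933 + 280444) + (R + 2227)*(22884 - 117043) = (-38933 + 280444) + (-128814 + 2227)*(22884 - 117043) = 241511 - 126587*(-94159) = 241511 + 11919305333 = 11919546844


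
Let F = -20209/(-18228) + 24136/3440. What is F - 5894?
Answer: -3295266001/559860 ≈ -5885.9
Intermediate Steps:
F = 4548839/559860 (F = -20209*(-1/18228) + 24136*(1/3440) = 2887/2604 + 3017/430 = 4548839/559860 ≈ 8.1250)
F - 5894 = 4548839/559860 - 5894 = -3295266001/559860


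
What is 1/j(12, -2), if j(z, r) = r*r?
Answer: ¼ ≈ 0.25000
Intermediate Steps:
j(z, r) = r²
1/j(12, -2) = 1/((-2)²) = 1/4 = ¼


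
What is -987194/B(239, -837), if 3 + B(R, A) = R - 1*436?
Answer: 493597/100 ≈ 4936.0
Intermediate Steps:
B(R, A) = -439 + R (B(R, A) = -3 + (R - 1*436) = -3 + (R - 436) = -3 + (-436 + R) = -439 + R)
-987194/B(239, -837) = -987194/(-439 + 239) = -987194/(-200) = -987194*(-1/200) = 493597/100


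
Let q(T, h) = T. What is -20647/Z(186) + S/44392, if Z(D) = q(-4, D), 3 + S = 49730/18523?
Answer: 4244367734499/822273016 ≈ 5161.8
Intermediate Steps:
S = -5839/18523 (S = -3 + 49730/18523 = -5839/18523 ≈ -0.31523)
Z(D) = -4
-20647/Z(186) + S/44392 = -20647/(-4) - 5839/18523/44392 = -20647*(-1/4) - 5839/18523*1/44392 = 20647/4 - 5839/822273016 = 4244367734499/822273016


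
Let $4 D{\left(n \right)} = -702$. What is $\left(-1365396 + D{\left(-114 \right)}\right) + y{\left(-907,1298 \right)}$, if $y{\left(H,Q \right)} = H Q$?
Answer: $- \frac{5085715}{2} \approx -2.5429 \cdot 10^{6}$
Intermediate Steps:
$D{\left(n \right)} = - \frac{351}{2}$ ($D{\left(n \right)} = \frac{1}{4} \left(-702\right) = - \frac{351}{2}$)
$\left(-1365396 + D{\left(-114 \right)}\right) + y{\left(-907,1298 \right)} = \left(-1365396 - \frac{351}{2}\right) - 1177286 = - \frac{2731143}{2} - 1177286 = - \frac{5085715}{2}$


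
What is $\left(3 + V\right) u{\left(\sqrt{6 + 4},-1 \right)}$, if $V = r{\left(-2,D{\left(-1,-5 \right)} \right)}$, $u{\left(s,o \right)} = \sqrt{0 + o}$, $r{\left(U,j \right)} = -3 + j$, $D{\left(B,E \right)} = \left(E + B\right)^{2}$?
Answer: $36 i \approx 36.0 i$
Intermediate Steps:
$D{\left(B,E \right)} = \left(B + E\right)^{2}$
$u{\left(s,o \right)} = \sqrt{o}$
$V = 33$ ($V = -3 + \left(-1 - 5\right)^{2} = -3 + \left(-6\right)^{2} = -3 + 36 = 33$)
$\left(3 + V\right) u{\left(\sqrt{6 + 4},-1 \right)} = \left(3 + 33\right) \sqrt{-1} = 36 i$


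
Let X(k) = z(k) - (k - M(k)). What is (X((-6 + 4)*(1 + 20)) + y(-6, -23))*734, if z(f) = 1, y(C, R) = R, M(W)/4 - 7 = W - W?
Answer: 35232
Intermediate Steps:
M(W) = 28 (M(W) = 28 + 4*(W - W) = 28 + 4*0 = 28 + 0 = 28)
X(k) = 29 - k (X(k) = 1 - (k - 1*28) = 1 - (k - 28) = 1 - (-28 + k) = 1 + (28 - k) = 29 - k)
(X((-6 + 4)*(1 + 20)) + y(-6, -23))*734 = ((29 - (-6 + 4)*(1 + 20)) - 23)*734 = ((29 - (-2)*21) - 23)*734 = ((29 - 1*(-42)) - 23)*734 = ((29 + 42) - 23)*734 = (71 - 23)*734 = 48*734 = 35232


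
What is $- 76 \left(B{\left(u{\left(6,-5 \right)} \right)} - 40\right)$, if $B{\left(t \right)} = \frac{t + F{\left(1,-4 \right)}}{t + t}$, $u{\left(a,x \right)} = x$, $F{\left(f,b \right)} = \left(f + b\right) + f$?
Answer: $\frac{14934}{5} \approx 2986.8$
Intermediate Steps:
$F{\left(f,b \right)} = b + 2 f$ ($F{\left(f,b \right)} = \left(b + f\right) + f = b + 2 f$)
$B{\left(t \right)} = \frac{-2 + t}{2 t}$ ($B{\left(t \right)} = \frac{t + \left(-4 + 2 \cdot 1\right)}{t + t} = \frac{t + \left(-4 + 2\right)}{2 t} = \left(t - 2\right) \frac{1}{2 t} = \left(-2 + t\right) \frac{1}{2 t} = \frac{-2 + t}{2 t}$)
$- 76 \left(B{\left(u{\left(6,-5 \right)} \right)} - 40\right) = - 76 \left(\frac{-2 - 5}{2 \left(-5\right)} - 40\right) = - 76 \left(\frac{1}{2} \left(- \frac{1}{5}\right) \left(-7\right) - 40\right) = - 76 \left(\frac{7}{10} - 40\right) = \left(-76\right) \left(- \frac{393}{10}\right) = \frac{14934}{5}$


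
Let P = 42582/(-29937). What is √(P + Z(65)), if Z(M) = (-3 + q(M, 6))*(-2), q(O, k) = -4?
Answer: 2*√313121062/9979 ≈ 3.5465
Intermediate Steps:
P = -14194/9979 (P = 42582*(-1/29937) = -14194/9979 ≈ -1.4224)
Z(M) = 14 (Z(M) = (-3 - 4)*(-2) = -7*(-2) = 14)
√(P + Z(65)) = √(-14194/9979 + 14) = √(125512/9979) = 2*√313121062/9979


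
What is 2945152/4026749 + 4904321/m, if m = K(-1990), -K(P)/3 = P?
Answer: 19766052239869/24039691530 ≈ 822.23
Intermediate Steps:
K(P) = -3*P
m = 5970 (m = -3*(-1990) = 5970)
2945152/4026749 + 4904321/m = 2945152/4026749 + 4904321/5970 = 19766052239869/24039691530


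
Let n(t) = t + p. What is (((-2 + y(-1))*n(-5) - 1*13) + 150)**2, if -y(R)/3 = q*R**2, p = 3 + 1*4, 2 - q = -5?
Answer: 8281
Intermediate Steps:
q = 7 (q = 2 - 1*(-5) = 2 + 5 = 7)
p = 7 (p = 3 + 4 = 7)
n(t) = 7 + t (n(t) = t + 7 = 7 + t)
y(R) = -21*R**2
(((-2 + y(-1))*n(-5) - 1*13) + 150)**2 = (((-2 - 21*(-1)**2)*(7 - 5) - 1*13) + 150)**2 = (((-2 - 21*1)*2 - 13) + 150)**2 = (((-2 - 21)*2 - 13) + 150)**2 = ((-23*2 - 13) + 150)**2 = ((-46 - 13) + 150)**2 = (-59 + 150)**2 = 91**2 = 8281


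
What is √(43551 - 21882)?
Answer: √21669 ≈ 147.20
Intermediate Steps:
√(43551 - 21882) = √21669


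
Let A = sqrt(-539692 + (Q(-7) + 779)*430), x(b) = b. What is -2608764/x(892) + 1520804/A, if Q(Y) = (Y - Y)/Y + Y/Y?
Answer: -652191/223 - 760402*I*sqrt(51073)/51073 ≈ -2924.6 - 3364.7*I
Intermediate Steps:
Q(Y) = 1 (Q(Y) = 0/Y + 1 = 0 + 1 = 1)
A = 2*I*sqrt(51073) (A = sqrt(-539692 + (1 + 779)*430) = sqrt(-539692 + 780*430) = sqrt(-539692 + 335400) = sqrt(-204292) = 2*I*sqrt(51073) ≈ 451.99*I)
-2608764/x(892) + 1520804/A = -2608764/892 + 1520804/((2*I*sqrt(51073))) = -2608764*1/892 + 1520804*(-I*sqrt(51073)/102146) = -652191/223 - 760402*I*sqrt(51073)/51073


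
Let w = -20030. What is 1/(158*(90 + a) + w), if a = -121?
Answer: -1/24928 ≈ -4.0116e-5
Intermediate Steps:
1/(158*(90 + a) + w) = 1/(158*(90 - 121) - 20030) = 1/(158*(-31) - 20030) = 1/(-4898 - 20030) = 1/(-24928) = -1/24928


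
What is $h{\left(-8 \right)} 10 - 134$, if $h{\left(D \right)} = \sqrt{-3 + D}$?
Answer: $-134 + 10 i \sqrt{11} \approx -134.0 + 33.166 i$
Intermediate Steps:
$h{\left(-8 \right)} 10 - 134 = \sqrt{-3 - 8} \cdot 10 - 134 = \sqrt{-11} \cdot 10 - 134 = i \sqrt{11} \cdot 10 - 134 = 10 i \sqrt{11} - 134 = -134 + 10 i \sqrt{11}$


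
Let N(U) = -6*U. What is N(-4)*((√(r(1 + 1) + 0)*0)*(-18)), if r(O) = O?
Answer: 0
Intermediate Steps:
N(-4)*((√(r(1 + 1) + 0)*0)*(-18)) = (-6*(-4))*((√((1 + 1) + 0)*0)*(-18)) = 24*((√(2 + 0)*0)*(-18)) = 24*((√2*0)*(-18)) = 24*(0*(-18)) = 24*0 = 0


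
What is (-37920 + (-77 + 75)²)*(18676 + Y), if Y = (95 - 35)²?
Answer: -844616816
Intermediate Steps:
Y = 3600 (Y = 60² = 3600)
(-37920 + (-77 + 75)²)*(18676 + Y) = (-37920 + (-77 + 75)²)*(18676 + 3600) = (-37920 + (-2)²)*22276 = (-37920 + 4)*22276 = -37916*22276 = -844616816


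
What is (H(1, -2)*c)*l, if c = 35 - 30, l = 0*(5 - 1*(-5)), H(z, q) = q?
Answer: 0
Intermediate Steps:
l = 0 (l = 0*(5 + 5) = 0*10 = 0)
c = 5
(H(1, -2)*c)*l = -2*5*0 = -10*0 = 0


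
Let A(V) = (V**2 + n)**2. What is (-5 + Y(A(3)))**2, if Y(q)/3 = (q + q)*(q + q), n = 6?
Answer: 369050175025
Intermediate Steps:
A(V) = (6 + V**2)**2 (A(V) = (V**2 + 6)**2 = (6 + V**2)**2)
Y(q) = 12*q**2 (Y(q) = 3*((q + q)*(q + q)) = 3*((2*q)*(2*q)) = 3*(4*q**2) = 12*q**2)
(-5 + Y(A(3)))**2 = (-5 + 12*((6 + 3**2)**2)**2)**2 = (-5 + 12*((6 + 9)**2)**2)**2 = (-5 + 12*(15**2)**2)**2 = (-5 + 12*225**2)**2 = (-5 + 12*50625)**2 = (-5 + 607500)**2 = 607495**2 = 369050175025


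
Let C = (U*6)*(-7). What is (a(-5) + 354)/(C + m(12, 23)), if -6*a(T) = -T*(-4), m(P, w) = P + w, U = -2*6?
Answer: 1072/1617 ≈ 0.66296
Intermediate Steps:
U = -12
C = 504 (C = -12*6*(-7) = -72*(-7) = 504)
a(T) = -2*T/3 (a(T) = -(-T)*(-4)/6 = -2*T/3)
(a(-5) + 354)/(C + m(12, 23)) = (-⅔*(-5) + 354)/(504 + (12 + 23)) = (10/3 + 354)/(504 + 35) = (1072/3)/539 = (1072/3)*(1/539) = 1072/1617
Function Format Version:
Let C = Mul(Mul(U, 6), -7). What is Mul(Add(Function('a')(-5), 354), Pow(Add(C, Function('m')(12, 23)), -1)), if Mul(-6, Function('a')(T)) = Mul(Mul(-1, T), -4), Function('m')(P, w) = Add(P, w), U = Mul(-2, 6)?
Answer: Rational(1072, 1617) ≈ 0.66296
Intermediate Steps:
U = -12
C = 504 (C = Mul(Mul(-12, 6), -7) = Mul(-72, -7) = 504)
Function('a')(T) = Mul(Rational(-2, 3), T) (Function('a')(T) = Mul(Rational(-1, 6), Mul(Mul(-1, T), -4)) = Mul(Rational(-1, 6), Mul(4, T)) = Mul(Rational(-2, 3), T))
Mul(Add(Function('a')(-5), 354), Pow(Add(C, Function('m')(12, 23)), -1)) = Mul(Add(Mul(Rational(-2, 3), -5), 354), Pow(Add(504, Add(12, 23)), -1)) = Mul(Add(Rational(10, 3), 354), Pow(Add(504, 35), -1)) = Mul(Rational(1072, 3), Pow(539, -1)) = Mul(Rational(1072, 3), Rational(1, 539)) = Rational(1072, 1617)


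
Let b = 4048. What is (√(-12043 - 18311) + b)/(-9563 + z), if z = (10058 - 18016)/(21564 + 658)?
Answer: -5622166/13282309 - 11111*I*√30354/106258472 ≈ -0.42328 - 0.018218*I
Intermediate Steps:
z = -3979/11111 (z = -7958/22222 = -7958*1/22222 = -3979/11111 ≈ -0.35811)
(√(-12043 - 18311) + b)/(-9563 + z) = (√(-12043 - 18311) + 4048)/(-9563 - 3979/11111) = (√(-30354) + 4048)/(-106258472/11111) = (I*√30354 + 4048)*(-11111/106258472) = (4048 + I*√30354)*(-11111/106258472) = -5622166/13282309 - 11111*I*√30354/106258472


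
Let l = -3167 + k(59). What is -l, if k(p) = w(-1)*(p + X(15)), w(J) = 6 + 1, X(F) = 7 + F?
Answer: 2600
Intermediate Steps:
w(J) = 7
k(p) = 154 + 7*p (k(p) = 7*(p + (7 + 15)) = 7*(p + 22) = 7*(22 + p) = 154 + 7*p)
l = -2600 (l = -3167 + (154 + 7*59) = -3167 + (154 + 413) = -3167 + 567 = -2600)
-l = -1*(-2600) = 2600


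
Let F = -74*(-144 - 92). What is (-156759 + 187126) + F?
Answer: 47831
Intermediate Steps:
F = 17464 (F = -74*(-236) = 17464)
(-156759 + 187126) + F = (-156759 + 187126) + 17464 = 30367 + 17464 = 47831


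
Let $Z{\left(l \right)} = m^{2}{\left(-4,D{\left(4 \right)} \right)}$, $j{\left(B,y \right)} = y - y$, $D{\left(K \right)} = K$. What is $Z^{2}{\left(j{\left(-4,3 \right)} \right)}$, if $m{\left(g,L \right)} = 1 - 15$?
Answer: $38416$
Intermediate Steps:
$m{\left(g,L \right)} = -14$ ($m{\left(g,L \right)} = 1 - 15 = -14$)
$j{\left(B,y \right)} = 0$
$Z{\left(l \right)} = 196$ ($Z{\left(l \right)} = \left(-14\right)^{2} = 196$)
$Z^{2}{\left(j{\left(-4,3 \right)} \right)} = 196^{2} = 38416$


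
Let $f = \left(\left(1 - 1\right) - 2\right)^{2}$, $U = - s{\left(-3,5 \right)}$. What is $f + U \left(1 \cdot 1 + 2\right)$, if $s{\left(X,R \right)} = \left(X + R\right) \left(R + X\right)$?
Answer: $-8$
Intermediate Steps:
$s{\left(X,R \right)} = \left(R + X\right)^{2}$ ($s{\left(X,R \right)} = \left(R + X\right) \left(R + X\right) = \left(R + X\right)^{2}$)
$U = -4$ ($U = - \left(5 - 3\right)^{2} = - 2^{2} = \left(-1\right) 4 = -4$)
$f = 4$ ($f = \left(0 - 2\right)^{2} = \left(-2\right)^{2} = 4$)
$f + U \left(1 \cdot 1 + 2\right) = 4 - 4 \left(1 \cdot 1 + 2\right) = 4 - 4 \left(1 + 2\right) = 4 - 12 = -8$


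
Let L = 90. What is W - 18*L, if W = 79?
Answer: -1541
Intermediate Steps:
W - 18*L = 79 - 18*90 = 79 - 1620 = -1541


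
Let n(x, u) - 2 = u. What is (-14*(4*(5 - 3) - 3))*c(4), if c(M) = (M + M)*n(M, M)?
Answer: -3360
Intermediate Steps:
n(x, u) = 2 + u
c(M) = 2*M*(2 + M) (c(M) = (M + M)*(2 + M) = (2*M)*(2 + M) = 2*M*(2 + M))
(-14*(4*(5 - 3) - 3))*c(4) = (-14*(4*(5 - 3) - 3))*(2*4*(2 + 4)) = (-14*(4*2 - 3))*(2*4*6) = -14*(8 - 3)*48 = -14*5*48 = -70*48 = -3360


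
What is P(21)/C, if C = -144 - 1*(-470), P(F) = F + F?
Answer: 21/163 ≈ 0.12883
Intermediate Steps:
P(F) = 2*F
C = 326 (C = -144 + 470 = 326)
P(21)/C = (2*21)/326 = 42*(1/326) = 21/163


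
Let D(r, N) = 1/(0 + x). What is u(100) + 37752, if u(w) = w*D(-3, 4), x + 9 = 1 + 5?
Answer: 113156/3 ≈ 37719.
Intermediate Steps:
x = -3 (x = -9 + (1 + 5) = -9 + 6 = -3)
D(r, N) = -⅓ (D(r, N) = 1/(0 - 3) = 1/(-3) = -⅓)
u(w) = -w/3 (u(w) = w*(-⅓) = -w/3)
u(100) + 37752 = -⅓*100 + 37752 = -100/3 + 37752 = 113156/3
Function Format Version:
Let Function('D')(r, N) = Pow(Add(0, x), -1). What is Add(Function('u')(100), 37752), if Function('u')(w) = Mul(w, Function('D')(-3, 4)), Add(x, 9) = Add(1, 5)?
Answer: Rational(113156, 3) ≈ 37719.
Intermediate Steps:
x = -3 (x = Add(-9, Add(1, 5)) = Add(-9, 6) = -3)
Function('D')(r, N) = Rational(-1, 3) (Function('D')(r, N) = Pow(Add(0, -3), -1) = Pow(-3, -1) = Rational(-1, 3))
Function('u')(w) = Mul(Rational(-1, 3), w) (Function('u')(w) = Mul(w, Rational(-1, 3)) = Mul(Rational(-1, 3), w))
Add(Function('u')(100), 37752) = Add(Mul(Rational(-1, 3), 100), 37752) = Add(Rational(-100, 3), 37752) = Rational(113156, 3)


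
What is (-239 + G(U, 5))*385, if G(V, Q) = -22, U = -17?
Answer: -100485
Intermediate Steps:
(-239 + G(U, 5))*385 = (-239 - 22)*385 = -261*385 = -100485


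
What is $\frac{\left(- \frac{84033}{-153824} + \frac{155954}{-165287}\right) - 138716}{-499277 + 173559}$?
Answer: $\frac{3526879310211033}{8281415160776384} \approx 0.42588$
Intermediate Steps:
$\frac{\left(- \frac{84033}{-153824} + \frac{155954}{-165287}\right) - 138716}{-499277 + 173559} = \frac{\left(\left(-84033\right) \left(- \frac{1}{153824}\right) + 155954 \left(- \frac{1}{165287}\right)\right) - 138716}{-325718} = \left(\left(\frac{84033}{153824} - \frac{155954}{165287}\right) - 138716\right) \left(- \frac{1}{325718}\right) = \left(- \frac{10099905625}{25425107488} - 138716\right) \left(- \frac{1}{325718}\right) = \left(- \frac{3526879310211033}{25425107488}\right) \left(- \frac{1}{325718}\right) = \frac{3526879310211033}{8281415160776384}$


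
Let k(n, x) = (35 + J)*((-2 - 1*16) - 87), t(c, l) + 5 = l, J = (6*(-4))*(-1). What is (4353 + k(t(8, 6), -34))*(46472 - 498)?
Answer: -84684108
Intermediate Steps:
J = 24 (J = -24*(-1) = 24)
t(c, l) = -5 + l
k(n, x) = -6195 (k(n, x) = (35 + 24)*((-2 - 1*16) - 87) = 59*((-2 - 16) - 87) = 59*(-18 - 87) = 59*(-105) = -6195)
(4353 + k(t(8, 6), -34))*(46472 - 498) = (4353 - 6195)*(46472 - 498) = -1842*45974 = -84684108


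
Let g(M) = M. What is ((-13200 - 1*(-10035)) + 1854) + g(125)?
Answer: -1186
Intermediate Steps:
((-13200 - 1*(-10035)) + 1854) + g(125) = ((-13200 - 1*(-10035)) + 1854) + 125 = ((-13200 + 10035) + 1854) + 125 = (-3165 + 1854) + 125 = -1311 + 125 = -1186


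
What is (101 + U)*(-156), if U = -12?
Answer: -13884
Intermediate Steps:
(101 + U)*(-156) = (101 - 12)*(-156) = 89*(-156) = -13884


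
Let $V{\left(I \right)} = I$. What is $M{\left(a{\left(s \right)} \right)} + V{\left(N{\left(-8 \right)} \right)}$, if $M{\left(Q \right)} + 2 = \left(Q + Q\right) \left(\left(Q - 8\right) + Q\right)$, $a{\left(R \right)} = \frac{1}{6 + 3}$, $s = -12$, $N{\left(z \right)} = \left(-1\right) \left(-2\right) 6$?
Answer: $\frac{670}{81} \approx 8.2716$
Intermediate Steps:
$N{\left(z \right)} = 12$ ($N{\left(z \right)} = 2 \cdot 6 = 12$)
$a{\left(R \right)} = \frac{1}{9}$
$M{\left(Q \right)} = -2 + 2 Q \left(-8 + 2 Q\right)$ ($M{\left(Q \right)} = -2 + \left(Q + Q\right) \left(\left(Q - 8\right) + Q\right) = -2 + 2 Q \left(\left(-8 + Q\right) + Q\right) = -2 + 2 Q \left(-8 + 2 Q\right)$)
$M{\left(a{\left(s \right)} \right)} + V{\left(N{\left(-8 \right)} \right)} = \left(-2 - \frac{16}{9} + \frac{4}{81}\right) + 12 = - \frac{302}{81} + 12 = \frac{670}{81}$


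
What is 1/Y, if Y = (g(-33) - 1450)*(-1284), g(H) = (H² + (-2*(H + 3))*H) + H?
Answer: 1/3048216 ≈ 3.2806e-7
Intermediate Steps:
g(H) = H + H² + H*(-6 - 2*H) (g(H) = (H² + (-2*(3 + H))*H) + H = (H² + (-6 - 2*H)*H) + H = (H² + H*(-6 - 2*H)) + H = H + H² + H*(-6 - 2*H))
Y = 3048216 (Y = (-1*(-33)*(5 - 33) - 1450)*(-1284) = (-1*(-33)*(-28) - 1450)*(-1284) = (-924 - 1450)*(-1284) = -2374*(-1284) = 3048216)
1/Y = 1/3048216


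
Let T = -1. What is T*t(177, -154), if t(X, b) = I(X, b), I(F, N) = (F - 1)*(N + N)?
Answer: 54208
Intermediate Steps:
I(F, N) = 2*N*(-1 + F) (I(F, N) = (-1 + F)*(2*N) = 2*N*(-1 + F))
t(X, b) = 2*b*(-1 + X)
T*t(177, -154) = -2*(-154)*(-1 + 177) = -2*(-154)*176 = -1*(-54208) = 54208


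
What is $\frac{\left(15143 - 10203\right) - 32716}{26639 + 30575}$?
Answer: $- \frac{13888}{28607} \approx -0.48548$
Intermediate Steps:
$\frac{\left(15143 - 10203\right) - 32716}{26639 + 30575} = \frac{\left(15143 - 10203\right) - 32716}{57214} = \left(4940 - 32716\right) \frac{1}{57214} = \left(-27776\right) \frac{1}{57214} = - \frac{13888}{28607}$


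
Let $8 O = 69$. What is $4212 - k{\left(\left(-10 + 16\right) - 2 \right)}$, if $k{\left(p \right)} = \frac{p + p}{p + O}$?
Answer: $\frac{425348}{101} \approx 4211.4$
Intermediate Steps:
$O = \frac{69}{8}$ ($O = \frac{1}{8} \cdot 69 = \frac{69}{8} \approx 8.625$)
$k{\left(p \right)} = \frac{2 p}{\frac{69}{8} + p}$ ($k{\left(p \right)} = \frac{p + p}{p + \frac{69}{8}} = \frac{2 p}{\frac{69}{8} + p}$)
$4212 - k{\left(\left(-10 + 16\right) - 2 \right)} = 4212 - \frac{16 \left(\left(-10 + 16\right) - 2\right)}{69 + 8 \left(\left(-10 + 16\right) - 2\right)} = 4212 - \frac{16 \left(6 - 2\right)}{69 + 8 \left(6 - 2\right)} = 4212 - 16 \cdot 4 \frac{1}{69 + 8 \cdot 4} = 4212 - 16 \cdot 4 \frac{1}{69 + 32} = 4212 - 16 \cdot 4 \cdot \frac{1}{101} = 4212 - \frac{64}{101} = \frac{425348}{101}$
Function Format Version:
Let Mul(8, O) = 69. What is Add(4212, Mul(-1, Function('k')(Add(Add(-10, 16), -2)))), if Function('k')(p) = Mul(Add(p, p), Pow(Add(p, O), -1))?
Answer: Rational(425348, 101) ≈ 4211.4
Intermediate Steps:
O = Rational(69, 8) (O = Mul(Rational(1, 8), 69) = Rational(69, 8) ≈ 8.6250)
Function('k')(p) = Mul(2, p, Pow(Add(Rational(69, 8), p), -1)) (Function('k')(p) = Mul(Add(p, p), Pow(Add(p, Rational(69, 8)), -1)) = Mul(Mul(2, p), Pow(Add(Rational(69, 8), p), -1)) = Mul(2, p, Pow(Add(Rational(69, 8), p), -1)))
Add(4212, Mul(-1, Function('k')(Add(Add(-10, 16), -2)))) = Add(4212, Mul(-1, Mul(16, Add(Add(-10, 16), -2), Pow(Add(69, Mul(8, Add(Add(-10, 16), -2))), -1)))) = Add(4212, Mul(-1, Mul(16, Add(6, -2), Pow(Add(69, Mul(8, Add(6, -2))), -1)))) = Add(4212, Mul(-1, Mul(16, 4, Pow(Add(69, Mul(8, 4)), -1)))) = Add(4212, Mul(-1, Mul(16, 4, Pow(Add(69, 32), -1)))) = Add(4212, Mul(-1, Mul(16, 4, Pow(101, -1)))) = Add(4212, Mul(-1, Mul(16, 4, Rational(1, 101)))) = Add(4212, Mul(-1, Rational(64, 101))) = Add(4212, Rational(-64, 101)) = Rational(425348, 101)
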